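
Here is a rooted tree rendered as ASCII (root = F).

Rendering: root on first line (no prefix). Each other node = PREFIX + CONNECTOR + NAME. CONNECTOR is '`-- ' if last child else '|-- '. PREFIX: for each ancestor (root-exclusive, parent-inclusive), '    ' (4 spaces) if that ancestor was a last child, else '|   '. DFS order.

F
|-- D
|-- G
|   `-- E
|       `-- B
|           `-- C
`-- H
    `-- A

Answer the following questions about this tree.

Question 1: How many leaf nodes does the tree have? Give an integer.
Leaves (nodes with no children): A, C, D

Answer: 3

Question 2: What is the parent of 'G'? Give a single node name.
Answer: F

Derivation:
Scan adjacency: G appears as child of F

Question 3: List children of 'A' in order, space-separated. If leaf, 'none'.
Node A's children (from adjacency): (leaf)

Answer: none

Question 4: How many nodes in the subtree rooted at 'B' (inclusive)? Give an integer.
Answer: 2

Derivation:
Subtree rooted at B contains: B, C
Count = 2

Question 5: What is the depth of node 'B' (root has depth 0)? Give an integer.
Path from root to B: F -> G -> E -> B
Depth = number of edges = 3

Answer: 3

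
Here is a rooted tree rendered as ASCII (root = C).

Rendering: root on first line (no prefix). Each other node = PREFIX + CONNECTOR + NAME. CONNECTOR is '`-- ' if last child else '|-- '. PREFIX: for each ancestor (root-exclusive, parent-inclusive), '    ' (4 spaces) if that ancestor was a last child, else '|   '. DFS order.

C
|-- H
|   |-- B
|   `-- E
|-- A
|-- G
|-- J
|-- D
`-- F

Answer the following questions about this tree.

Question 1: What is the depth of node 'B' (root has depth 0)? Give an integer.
Answer: 2

Derivation:
Path from root to B: C -> H -> B
Depth = number of edges = 2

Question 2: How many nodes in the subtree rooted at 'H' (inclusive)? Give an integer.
Subtree rooted at H contains: B, E, H
Count = 3

Answer: 3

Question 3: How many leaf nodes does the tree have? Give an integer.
Leaves (nodes with no children): A, B, D, E, F, G, J

Answer: 7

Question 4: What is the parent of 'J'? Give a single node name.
Scan adjacency: J appears as child of C

Answer: C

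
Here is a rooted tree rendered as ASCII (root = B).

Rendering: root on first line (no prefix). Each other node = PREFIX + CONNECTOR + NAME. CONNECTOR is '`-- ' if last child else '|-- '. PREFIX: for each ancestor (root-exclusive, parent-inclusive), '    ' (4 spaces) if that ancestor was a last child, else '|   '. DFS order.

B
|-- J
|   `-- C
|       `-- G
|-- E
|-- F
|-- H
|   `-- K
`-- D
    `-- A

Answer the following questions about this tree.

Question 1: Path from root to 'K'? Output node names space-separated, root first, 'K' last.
Walk down from root: B -> H -> K

Answer: B H K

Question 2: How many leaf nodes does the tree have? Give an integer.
Leaves (nodes with no children): A, E, F, G, K

Answer: 5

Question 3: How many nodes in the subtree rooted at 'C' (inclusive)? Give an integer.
Answer: 2

Derivation:
Subtree rooted at C contains: C, G
Count = 2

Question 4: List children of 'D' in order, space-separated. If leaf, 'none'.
Answer: A

Derivation:
Node D's children (from adjacency): A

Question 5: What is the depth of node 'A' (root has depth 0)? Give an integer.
Answer: 2

Derivation:
Path from root to A: B -> D -> A
Depth = number of edges = 2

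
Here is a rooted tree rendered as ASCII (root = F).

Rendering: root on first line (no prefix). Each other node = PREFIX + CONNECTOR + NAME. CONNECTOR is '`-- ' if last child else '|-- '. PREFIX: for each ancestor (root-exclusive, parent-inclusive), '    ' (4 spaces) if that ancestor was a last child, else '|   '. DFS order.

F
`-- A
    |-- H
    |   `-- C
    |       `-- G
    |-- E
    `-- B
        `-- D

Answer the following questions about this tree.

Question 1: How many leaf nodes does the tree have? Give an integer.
Leaves (nodes with no children): D, E, G

Answer: 3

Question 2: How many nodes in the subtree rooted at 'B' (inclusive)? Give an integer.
Answer: 2

Derivation:
Subtree rooted at B contains: B, D
Count = 2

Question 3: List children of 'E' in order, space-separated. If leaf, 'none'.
Node E's children (from adjacency): (leaf)

Answer: none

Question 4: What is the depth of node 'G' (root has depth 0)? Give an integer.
Answer: 4

Derivation:
Path from root to G: F -> A -> H -> C -> G
Depth = number of edges = 4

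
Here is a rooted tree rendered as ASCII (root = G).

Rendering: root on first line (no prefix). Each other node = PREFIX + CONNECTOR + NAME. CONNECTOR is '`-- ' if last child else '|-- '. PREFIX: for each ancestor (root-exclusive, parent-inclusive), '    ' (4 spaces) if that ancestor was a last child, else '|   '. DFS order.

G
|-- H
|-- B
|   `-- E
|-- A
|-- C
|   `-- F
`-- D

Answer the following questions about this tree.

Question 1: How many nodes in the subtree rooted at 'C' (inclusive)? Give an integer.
Answer: 2

Derivation:
Subtree rooted at C contains: C, F
Count = 2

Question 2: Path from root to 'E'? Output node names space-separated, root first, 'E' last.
Walk down from root: G -> B -> E

Answer: G B E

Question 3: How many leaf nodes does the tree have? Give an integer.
Answer: 5

Derivation:
Leaves (nodes with no children): A, D, E, F, H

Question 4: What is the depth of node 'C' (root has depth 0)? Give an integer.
Answer: 1

Derivation:
Path from root to C: G -> C
Depth = number of edges = 1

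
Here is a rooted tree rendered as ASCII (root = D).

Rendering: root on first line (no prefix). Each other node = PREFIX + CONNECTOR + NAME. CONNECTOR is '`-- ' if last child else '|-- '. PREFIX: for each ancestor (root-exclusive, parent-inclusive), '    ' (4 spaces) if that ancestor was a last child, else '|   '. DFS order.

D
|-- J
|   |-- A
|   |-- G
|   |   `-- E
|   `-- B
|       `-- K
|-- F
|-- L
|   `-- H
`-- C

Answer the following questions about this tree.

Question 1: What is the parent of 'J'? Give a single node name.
Answer: D

Derivation:
Scan adjacency: J appears as child of D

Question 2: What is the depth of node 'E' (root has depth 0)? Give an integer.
Answer: 3

Derivation:
Path from root to E: D -> J -> G -> E
Depth = number of edges = 3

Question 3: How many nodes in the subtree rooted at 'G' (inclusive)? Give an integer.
Subtree rooted at G contains: E, G
Count = 2

Answer: 2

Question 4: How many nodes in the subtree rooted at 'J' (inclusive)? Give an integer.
Subtree rooted at J contains: A, B, E, G, J, K
Count = 6

Answer: 6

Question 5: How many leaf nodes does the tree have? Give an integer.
Leaves (nodes with no children): A, C, E, F, H, K

Answer: 6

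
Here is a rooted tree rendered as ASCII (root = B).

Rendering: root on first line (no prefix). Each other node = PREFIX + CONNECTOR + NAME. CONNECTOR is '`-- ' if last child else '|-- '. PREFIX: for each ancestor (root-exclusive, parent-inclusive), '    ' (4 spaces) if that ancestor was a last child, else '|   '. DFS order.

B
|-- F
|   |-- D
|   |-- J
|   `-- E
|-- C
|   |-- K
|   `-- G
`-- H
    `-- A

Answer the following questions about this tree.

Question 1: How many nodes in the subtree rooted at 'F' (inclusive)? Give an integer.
Answer: 4

Derivation:
Subtree rooted at F contains: D, E, F, J
Count = 4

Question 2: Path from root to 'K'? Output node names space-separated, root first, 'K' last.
Answer: B C K

Derivation:
Walk down from root: B -> C -> K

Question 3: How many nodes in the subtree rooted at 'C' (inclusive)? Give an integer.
Answer: 3

Derivation:
Subtree rooted at C contains: C, G, K
Count = 3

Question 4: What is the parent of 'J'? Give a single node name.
Answer: F

Derivation:
Scan adjacency: J appears as child of F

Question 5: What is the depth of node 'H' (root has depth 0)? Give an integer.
Answer: 1

Derivation:
Path from root to H: B -> H
Depth = number of edges = 1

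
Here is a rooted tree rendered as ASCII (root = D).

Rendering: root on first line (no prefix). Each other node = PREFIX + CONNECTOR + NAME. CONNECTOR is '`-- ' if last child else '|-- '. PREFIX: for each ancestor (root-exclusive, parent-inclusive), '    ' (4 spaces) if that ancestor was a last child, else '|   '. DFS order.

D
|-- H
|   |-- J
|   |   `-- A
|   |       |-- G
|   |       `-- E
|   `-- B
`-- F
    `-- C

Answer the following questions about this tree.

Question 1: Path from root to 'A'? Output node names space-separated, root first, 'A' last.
Walk down from root: D -> H -> J -> A

Answer: D H J A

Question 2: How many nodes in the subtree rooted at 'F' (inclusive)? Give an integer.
Subtree rooted at F contains: C, F
Count = 2

Answer: 2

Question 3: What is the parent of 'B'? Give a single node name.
Scan adjacency: B appears as child of H

Answer: H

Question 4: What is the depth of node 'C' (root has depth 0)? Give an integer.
Answer: 2

Derivation:
Path from root to C: D -> F -> C
Depth = number of edges = 2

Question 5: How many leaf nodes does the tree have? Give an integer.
Leaves (nodes with no children): B, C, E, G

Answer: 4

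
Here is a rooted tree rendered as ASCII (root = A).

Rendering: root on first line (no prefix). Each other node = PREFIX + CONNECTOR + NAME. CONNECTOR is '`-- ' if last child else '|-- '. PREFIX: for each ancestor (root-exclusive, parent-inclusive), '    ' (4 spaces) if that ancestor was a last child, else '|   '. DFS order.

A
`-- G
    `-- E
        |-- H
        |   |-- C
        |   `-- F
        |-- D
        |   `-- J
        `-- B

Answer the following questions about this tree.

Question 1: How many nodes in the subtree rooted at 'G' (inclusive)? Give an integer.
Answer: 8

Derivation:
Subtree rooted at G contains: B, C, D, E, F, G, H, J
Count = 8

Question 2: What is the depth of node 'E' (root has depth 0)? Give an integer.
Path from root to E: A -> G -> E
Depth = number of edges = 2

Answer: 2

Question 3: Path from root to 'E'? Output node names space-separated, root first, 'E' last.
Answer: A G E

Derivation:
Walk down from root: A -> G -> E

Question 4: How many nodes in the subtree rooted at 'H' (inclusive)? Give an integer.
Subtree rooted at H contains: C, F, H
Count = 3

Answer: 3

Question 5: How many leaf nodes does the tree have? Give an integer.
Answer: 4

Derivation:
Leaves (nodes with no children): B, C, F, J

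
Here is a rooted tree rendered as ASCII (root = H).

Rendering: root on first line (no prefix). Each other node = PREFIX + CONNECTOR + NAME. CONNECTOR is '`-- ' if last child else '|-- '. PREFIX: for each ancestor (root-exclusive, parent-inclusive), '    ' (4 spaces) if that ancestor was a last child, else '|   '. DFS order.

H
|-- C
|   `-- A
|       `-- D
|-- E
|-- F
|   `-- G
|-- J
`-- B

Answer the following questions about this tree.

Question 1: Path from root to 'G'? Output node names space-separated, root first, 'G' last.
Answer: H F G

Derivation:
Walk down from root: H -> F -> G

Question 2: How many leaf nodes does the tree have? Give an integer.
Leaves (nodes with no children): B, D, E, G, J

Answer: 5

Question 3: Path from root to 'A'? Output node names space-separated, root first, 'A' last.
Answer: H C A

Derivation:
Walk down from root: H -> C -> A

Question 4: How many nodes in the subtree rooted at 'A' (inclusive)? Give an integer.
Answer: 2

Derivation:
Subtree rooted at A contains: A, D
Count = 2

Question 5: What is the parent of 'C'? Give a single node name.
Scan adjacency: C appears as child of H

Answer: H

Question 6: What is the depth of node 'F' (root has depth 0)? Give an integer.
Path from root to F: H -> F
Depth = number of edges = 1

Answer: 1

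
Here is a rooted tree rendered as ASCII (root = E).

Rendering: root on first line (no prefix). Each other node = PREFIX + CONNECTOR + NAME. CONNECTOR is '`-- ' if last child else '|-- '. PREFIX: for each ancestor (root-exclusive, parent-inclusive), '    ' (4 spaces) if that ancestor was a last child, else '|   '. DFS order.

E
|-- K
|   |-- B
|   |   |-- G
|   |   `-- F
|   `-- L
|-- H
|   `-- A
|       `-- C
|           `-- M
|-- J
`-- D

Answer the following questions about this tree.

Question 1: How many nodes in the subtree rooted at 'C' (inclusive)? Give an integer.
Answer: 2

Derivation:
Subtree rooted at C contains: C, M
Count = 2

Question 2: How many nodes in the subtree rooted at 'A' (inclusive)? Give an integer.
Answer: 3

Derivation:
Subtree rooted at A contains: A, C, M
Count = 3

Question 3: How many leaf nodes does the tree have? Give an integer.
Leaves (nodes with no children): D, F, G, J, L, M

Answer: 6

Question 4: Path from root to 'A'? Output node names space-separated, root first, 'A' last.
Walk down from root: E -> H -> A

Answer: E H A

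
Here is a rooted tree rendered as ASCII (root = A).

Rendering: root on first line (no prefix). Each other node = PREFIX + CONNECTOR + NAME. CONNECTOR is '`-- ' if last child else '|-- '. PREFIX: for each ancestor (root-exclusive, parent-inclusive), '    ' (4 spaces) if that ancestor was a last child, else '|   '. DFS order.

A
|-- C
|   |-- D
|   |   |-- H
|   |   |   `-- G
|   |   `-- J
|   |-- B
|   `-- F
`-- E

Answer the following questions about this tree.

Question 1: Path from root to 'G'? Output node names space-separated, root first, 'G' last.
Answer: A C D H G

Derivation:
Walk down from root: A -> C -> D -> H -> G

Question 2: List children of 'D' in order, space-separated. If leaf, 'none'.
Node D's children (from adjacency): H, J

Answer: H J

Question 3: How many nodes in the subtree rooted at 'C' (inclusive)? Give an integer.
Answer: 7

Derivation:
Subtree rooted at C contains: B, C, D, F, G, H, J
Count = 7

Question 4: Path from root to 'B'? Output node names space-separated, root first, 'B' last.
Walk down from root: A -> C -> B

Answer: A C B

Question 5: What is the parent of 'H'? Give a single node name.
Scan adjacency: H appears as child of D

Answer: D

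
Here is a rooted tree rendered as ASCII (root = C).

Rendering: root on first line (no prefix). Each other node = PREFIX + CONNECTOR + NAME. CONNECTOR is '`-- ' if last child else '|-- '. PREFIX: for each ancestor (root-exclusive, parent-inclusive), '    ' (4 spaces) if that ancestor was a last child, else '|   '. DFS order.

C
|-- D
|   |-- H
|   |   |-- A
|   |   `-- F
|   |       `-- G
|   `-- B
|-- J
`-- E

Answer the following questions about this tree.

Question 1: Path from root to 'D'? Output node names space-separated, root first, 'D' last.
Walk down from root: C -> D

Answer: C D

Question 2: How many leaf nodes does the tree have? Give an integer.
Leaves (nodes with no children): A, B, E, G, J

Answer: 5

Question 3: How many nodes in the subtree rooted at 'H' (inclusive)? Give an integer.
Answer: 4

Derivation:
Subtree rooted at H contains: A, F, G, H
Count = 4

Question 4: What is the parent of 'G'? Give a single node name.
Scan adjacency: G appears as child of F

Answer: F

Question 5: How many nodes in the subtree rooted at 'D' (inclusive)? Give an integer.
Answer: 6

Derivation:
Subtree rooted at D contains: A, B, D, F, G, H
Count = 6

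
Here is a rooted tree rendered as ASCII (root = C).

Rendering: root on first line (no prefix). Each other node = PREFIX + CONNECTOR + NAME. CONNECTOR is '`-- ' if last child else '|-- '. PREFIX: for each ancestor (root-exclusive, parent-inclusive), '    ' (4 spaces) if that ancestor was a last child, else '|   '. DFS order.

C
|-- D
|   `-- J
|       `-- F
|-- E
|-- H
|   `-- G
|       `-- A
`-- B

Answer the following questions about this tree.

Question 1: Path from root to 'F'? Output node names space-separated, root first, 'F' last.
Walk down from root: C -> D -> J -> F

Answer: C D J F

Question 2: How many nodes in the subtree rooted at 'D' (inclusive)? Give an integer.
Answer: 3

Derivation:
Subtree rooted at D contains: D, F, J
Count = 3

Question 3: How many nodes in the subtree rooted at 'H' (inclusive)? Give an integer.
Subtree rooted at H contains: A, G, H
Count = 3

Answer: 3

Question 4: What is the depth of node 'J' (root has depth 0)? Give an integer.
Path from root to J: C -> D -> J
Depth = number of edges = 2

Answer: 2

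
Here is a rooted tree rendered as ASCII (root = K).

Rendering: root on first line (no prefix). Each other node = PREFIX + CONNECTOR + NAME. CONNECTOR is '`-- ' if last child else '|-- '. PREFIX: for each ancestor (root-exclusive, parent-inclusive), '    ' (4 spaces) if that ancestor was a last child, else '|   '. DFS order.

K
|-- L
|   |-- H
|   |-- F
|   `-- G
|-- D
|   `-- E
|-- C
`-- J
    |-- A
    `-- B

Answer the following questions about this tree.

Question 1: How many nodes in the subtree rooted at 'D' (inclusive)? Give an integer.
Answer: 2

Derivation:
Subtree rooted at D contains: D, E
Count = 2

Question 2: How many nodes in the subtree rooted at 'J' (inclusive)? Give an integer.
Answer: 3

Derivation:
Subtree rooted at J contains: A, B, J
Count = 3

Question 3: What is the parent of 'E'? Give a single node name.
Answer: D

Derivation:
Scan adjacency: E appears as child of D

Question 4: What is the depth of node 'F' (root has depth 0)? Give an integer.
Path from root to F: K -> L -> F
Depth = number of edges = 2

Answer: 2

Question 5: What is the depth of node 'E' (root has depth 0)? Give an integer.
Answer: 2

Derivation:
Path from root to E: K -> D -> E
Depth = number of edges = 2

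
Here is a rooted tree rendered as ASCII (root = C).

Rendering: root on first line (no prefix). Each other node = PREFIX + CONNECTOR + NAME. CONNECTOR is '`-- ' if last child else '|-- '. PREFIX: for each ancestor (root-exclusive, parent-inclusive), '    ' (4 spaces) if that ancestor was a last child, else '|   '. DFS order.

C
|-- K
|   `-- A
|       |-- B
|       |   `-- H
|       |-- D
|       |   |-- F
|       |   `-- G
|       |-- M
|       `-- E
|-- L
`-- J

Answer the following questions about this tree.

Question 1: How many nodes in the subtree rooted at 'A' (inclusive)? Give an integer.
Subtree rooted at A contains: A, B, D, E, F, G, H, M
Count = 8

Answer: 8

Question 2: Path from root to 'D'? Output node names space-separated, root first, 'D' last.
Answer: C K A D

Derivation:
Walk down from root: C -> K -> A -> D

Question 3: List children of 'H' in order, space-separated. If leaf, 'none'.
Node H's children (from adjacency): (leaf)

Answer: none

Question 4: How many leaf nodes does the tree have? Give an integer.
Answer: 7

Derivation:
Leaves (nodes with no children): E, F, G, H, J, L, M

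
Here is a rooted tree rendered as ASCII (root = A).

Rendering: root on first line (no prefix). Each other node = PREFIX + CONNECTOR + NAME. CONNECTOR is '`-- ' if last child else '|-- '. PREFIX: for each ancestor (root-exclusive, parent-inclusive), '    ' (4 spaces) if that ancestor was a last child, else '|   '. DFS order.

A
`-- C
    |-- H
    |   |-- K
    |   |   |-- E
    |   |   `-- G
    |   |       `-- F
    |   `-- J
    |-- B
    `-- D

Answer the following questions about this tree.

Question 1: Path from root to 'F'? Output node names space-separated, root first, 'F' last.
Walk down from root: A -> C -> H -> K -> G -> F

Answer: A C H K G F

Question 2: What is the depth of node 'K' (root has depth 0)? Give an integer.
Path from root to K: A -> C -> H -> K
Depth = number of edges = 3

Answer: 3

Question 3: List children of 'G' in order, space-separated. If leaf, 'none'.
Answer: F

Derivation:
Node G's children (from adjacency): F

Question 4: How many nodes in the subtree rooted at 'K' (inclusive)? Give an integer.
Answer: 4

Derivation:
Subtree rooted at K contains: E, F, G, K
Count = 4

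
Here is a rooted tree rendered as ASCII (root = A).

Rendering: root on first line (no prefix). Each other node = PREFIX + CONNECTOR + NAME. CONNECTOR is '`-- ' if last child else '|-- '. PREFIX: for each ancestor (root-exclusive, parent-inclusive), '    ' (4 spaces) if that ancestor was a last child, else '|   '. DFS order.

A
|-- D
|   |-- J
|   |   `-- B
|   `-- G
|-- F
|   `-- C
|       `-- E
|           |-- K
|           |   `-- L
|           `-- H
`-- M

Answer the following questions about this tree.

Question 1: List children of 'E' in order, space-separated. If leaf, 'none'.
Node E's children (from adjacency): K, H

Answer: K H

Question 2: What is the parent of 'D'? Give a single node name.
Answer: A

Derivation:
Scan adjacency: D appears as child of A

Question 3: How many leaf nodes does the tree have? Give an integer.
Leaves (nodes with no children): B, G, H, L, M

Answer: 5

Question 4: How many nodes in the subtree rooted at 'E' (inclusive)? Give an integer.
Answer: 4

Derivation:
Subtree rooted at E contains: E, H, K, L
Count = 4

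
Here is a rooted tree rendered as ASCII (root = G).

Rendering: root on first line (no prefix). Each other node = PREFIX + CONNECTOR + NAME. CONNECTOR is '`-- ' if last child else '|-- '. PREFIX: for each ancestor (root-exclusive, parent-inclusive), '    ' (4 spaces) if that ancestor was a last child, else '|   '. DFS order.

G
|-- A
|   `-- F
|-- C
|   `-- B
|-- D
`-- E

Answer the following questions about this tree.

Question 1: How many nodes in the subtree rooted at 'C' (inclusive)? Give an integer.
Answer: 2

Derivation:
Subtree rooted at C contains: B, C
Count = 2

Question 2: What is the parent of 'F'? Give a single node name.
Answer: A

Derivation:
Scan adjacency: F appears as child of A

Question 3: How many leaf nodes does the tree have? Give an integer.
Leaves (nodes with no children): B, D, E, F

Answer: 4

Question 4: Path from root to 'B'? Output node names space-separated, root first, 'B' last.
Walk down from root: G -> C -> B

Answer: G C B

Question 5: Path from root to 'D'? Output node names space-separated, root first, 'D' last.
Walk down from root: G -> D

Answer: G D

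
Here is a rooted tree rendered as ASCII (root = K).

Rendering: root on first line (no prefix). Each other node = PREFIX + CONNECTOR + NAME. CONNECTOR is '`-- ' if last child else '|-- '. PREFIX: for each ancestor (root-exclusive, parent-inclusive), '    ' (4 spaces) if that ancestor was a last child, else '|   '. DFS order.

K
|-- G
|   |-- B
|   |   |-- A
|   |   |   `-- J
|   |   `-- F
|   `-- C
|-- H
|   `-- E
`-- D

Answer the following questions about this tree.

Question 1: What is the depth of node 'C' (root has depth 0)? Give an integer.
Answer: 2

Derivation:
Path from root to C: K -> G -> C
Depth = number of edges = 2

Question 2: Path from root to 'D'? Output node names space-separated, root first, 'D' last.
Answer: K D

Derivation:
Walk down from root: K -> D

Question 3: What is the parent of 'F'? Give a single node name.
Scan adjacency: F appears as child of B

Answer: B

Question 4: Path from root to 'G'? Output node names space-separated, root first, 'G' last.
Walk down from root: K -> G

Answer: K G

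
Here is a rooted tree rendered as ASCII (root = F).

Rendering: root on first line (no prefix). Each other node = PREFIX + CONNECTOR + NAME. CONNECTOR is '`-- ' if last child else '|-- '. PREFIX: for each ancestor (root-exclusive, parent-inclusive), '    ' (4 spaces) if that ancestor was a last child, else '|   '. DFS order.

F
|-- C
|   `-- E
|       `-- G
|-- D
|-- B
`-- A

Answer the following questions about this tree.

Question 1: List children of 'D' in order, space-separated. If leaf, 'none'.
Answer: none

Derivation:
Node D's children (from adjacency): (leaf)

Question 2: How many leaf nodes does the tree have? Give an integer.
Leaves (nodes with no children): A, B, D, G

Answer: 4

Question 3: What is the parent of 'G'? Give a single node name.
Scan adjacency: G appears as child of E

Answer: E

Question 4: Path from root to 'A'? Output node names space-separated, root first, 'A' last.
Answer: F A

Derivation:
Walk down from root: F -> A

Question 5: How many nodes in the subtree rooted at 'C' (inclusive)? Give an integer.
Answer: 3

Derivation:
Subtree rooted at C contains: C, E, G
Count = 3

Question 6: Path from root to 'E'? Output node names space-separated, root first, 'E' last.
Answer: F C E

Derivation:
Walk down from root: F -> C -> E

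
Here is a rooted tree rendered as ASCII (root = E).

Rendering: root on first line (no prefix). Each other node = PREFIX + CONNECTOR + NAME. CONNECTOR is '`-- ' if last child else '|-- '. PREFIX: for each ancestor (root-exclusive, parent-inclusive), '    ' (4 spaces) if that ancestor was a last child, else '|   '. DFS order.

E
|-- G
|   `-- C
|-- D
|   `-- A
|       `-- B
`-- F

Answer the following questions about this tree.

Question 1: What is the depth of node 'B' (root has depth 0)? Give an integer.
Answer: 3

Derivation:
Path from root to B: E -> D -> A -> B
Depth = number of edges = 3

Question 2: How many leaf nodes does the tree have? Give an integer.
Answer: 3

Derivation:
Leaves (nodes with no children): B, C, F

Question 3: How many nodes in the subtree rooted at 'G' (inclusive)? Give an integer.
Subtree rooted at G contains: C, G
Count = 2

Answer: 2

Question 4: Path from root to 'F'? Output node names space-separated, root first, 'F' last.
Walk down from root: E -> F

Answer: E F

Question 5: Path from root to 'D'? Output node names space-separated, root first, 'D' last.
Answer: E D

Derivation:
Walk down from root: E -> D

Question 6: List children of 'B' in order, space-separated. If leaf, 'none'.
Answer: none

Derivation:
Node B's children (from adjacency): (leaf)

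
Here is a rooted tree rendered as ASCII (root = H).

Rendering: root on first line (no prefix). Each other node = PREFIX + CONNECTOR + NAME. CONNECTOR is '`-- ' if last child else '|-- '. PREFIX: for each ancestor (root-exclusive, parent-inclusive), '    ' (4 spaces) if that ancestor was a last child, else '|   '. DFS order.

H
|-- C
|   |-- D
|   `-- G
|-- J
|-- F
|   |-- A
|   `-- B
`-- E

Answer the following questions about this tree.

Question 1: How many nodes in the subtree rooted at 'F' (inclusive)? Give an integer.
Answer: 3

Derivation:
Subtree rooted at F contains: A, B, F
Count = 3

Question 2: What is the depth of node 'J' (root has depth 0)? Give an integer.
Answer: 1

Derivation:
Path from root to J: H -> J
Depth = number of edges = 1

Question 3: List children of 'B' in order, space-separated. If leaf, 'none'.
Answer: none

Derivation:
Node B's children (from adjacency): (leaf)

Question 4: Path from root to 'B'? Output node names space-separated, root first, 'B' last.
Answer: H F B

Derivation:
Walk down from root: H -> F -> B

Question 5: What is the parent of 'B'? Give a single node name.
Answer: F

Derivation:
Scan adjacency: B appears as child of F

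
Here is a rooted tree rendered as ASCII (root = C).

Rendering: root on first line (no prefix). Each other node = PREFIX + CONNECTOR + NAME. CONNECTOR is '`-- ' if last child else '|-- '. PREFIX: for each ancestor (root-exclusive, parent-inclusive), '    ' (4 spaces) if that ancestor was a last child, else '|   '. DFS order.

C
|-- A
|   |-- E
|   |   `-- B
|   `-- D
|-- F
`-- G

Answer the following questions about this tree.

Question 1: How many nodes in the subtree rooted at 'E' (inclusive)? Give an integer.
Subtree rooted at E contains: B, E
Count = 2

Answer: 2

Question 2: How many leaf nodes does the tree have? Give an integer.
Answer: 4

Derivation:
Leaves (nodes with no children): B, D, F, G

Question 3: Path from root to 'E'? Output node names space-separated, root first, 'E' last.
Walk down from root: C -> A -> E

Answer: C A E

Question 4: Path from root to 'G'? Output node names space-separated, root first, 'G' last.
Answer: C G

Derivation:
Walk down from root: C -> G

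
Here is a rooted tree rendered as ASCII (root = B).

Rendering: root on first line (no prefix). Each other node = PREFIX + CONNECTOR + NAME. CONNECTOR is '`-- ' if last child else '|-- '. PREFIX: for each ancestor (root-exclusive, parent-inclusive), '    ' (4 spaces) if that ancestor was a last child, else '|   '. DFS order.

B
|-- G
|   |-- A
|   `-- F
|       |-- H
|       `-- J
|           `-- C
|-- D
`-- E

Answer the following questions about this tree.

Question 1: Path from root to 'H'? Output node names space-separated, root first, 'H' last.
Answer: B G F H

Derivation:
Walk down from root: B -> G -> F -> H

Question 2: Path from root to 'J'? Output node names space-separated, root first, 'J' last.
Walk down from root: B -> G -> F -> J

Answer: B G F J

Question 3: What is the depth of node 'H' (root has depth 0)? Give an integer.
Answer: 3

Derivation:
Path from root to H: B -> G -> F -> H
Depth = number of edges = 3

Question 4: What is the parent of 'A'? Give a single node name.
Scan adjacency: A appears as child of G

Answer: G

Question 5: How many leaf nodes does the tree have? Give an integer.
Leaves (nodes with no children): A, C, D, E, H

Answer: 5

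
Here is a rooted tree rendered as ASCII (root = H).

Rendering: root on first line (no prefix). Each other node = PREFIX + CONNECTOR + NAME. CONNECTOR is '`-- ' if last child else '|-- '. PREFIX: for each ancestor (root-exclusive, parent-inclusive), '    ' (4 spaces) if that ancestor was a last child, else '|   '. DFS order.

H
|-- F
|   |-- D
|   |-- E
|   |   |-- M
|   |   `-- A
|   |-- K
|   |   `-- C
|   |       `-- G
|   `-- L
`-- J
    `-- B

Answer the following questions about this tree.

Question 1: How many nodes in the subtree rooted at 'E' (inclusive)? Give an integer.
Subtree rooted at E contains: A, E, M
Count = 3

Answer: 3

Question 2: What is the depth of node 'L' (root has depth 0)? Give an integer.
Path from root to L: H -> F -> L
Depth = number of edges = 2

Answer: 2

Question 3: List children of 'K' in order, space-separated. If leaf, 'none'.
Node K's children (from adjacency): C

Answer: C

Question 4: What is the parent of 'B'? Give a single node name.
Scan adjacency: B appears as child of J

Answer: J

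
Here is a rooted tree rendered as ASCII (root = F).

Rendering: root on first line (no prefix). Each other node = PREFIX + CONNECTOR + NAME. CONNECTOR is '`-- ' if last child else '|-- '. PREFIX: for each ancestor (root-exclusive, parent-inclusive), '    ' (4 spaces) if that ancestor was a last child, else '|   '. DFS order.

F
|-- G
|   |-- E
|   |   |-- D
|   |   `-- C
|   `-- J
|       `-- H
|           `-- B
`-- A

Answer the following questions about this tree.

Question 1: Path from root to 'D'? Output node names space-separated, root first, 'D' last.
Answer: F G E D

Derivation:
Walk down from root: F -> G -> E -> D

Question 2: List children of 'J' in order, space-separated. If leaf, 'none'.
Answer: H

Derivation:
Node J's children (from adjacency): H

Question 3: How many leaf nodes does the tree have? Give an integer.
Leaves (nodes with no children): A, B, C, D

Answer: 4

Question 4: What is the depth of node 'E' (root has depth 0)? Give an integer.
Answer: 2

Derivation:
Path from root to E: F -> G -> E
Depth = number of edges = 2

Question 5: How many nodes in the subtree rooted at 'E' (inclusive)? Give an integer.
Answer: 3

Derivation:
Subtree rooted at E contains: C, D, E
Count = 3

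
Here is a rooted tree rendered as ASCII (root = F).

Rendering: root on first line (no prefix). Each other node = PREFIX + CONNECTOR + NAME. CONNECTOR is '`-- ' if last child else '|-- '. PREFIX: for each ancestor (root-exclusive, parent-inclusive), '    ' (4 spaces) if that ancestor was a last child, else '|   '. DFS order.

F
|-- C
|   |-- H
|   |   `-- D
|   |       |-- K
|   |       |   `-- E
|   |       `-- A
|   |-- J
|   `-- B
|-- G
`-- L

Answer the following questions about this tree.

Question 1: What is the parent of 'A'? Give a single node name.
Scan adjacency: A appears as child of D

Answer: D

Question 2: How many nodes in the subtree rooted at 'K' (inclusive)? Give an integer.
Answer: 2

Derivation:
Subtree rooted at K contains: E, K
Count = 2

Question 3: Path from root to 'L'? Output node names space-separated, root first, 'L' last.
Walk down from root: F -> L

Answer: F L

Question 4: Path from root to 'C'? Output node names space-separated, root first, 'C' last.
Walk down from root: F -> C

Answer: F C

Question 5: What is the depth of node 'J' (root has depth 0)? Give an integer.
Path from root to J: F -> C -> J
Depth = number of edges = 2

Answer: 2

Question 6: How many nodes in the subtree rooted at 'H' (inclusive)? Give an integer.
Answer: 5

Derivation:
Subtree rooted at H contains: A, D, E, H, K
Count = 5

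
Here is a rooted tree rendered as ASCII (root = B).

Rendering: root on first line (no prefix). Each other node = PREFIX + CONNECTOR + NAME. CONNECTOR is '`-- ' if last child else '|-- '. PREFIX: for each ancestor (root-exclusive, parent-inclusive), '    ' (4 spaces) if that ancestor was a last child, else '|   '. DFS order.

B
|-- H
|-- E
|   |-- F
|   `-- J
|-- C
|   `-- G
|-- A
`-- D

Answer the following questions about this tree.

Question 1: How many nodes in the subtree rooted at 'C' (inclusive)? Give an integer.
Answer: 2

Derivation:
Subtree rooted at C contains: C, G
Count = 2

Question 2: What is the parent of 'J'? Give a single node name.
Answer: E

Derivation:
Scan adjacency: J appears as child of E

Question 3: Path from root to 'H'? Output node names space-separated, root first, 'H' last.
Answer: B H

Derivation:
Walk down from root: B -> H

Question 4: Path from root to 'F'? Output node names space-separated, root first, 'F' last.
Answer: B E F

Derivation:
Walk down from root: B -> E -> F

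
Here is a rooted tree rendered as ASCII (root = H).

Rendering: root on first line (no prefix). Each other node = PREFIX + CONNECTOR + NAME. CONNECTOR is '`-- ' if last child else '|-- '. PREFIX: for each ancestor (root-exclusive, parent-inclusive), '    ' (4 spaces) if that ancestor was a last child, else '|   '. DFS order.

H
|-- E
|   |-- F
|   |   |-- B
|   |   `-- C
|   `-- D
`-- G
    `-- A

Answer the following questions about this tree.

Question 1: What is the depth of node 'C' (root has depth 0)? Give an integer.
Path from root to C: H -> E -> F -> C
Depth = number of edges = 3

Answer: 3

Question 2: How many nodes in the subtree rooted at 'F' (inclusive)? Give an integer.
Subtree rooted at F contains: B, C, F
Count = 3

Answer: 3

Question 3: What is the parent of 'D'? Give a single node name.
Scan adjacency: D appears as child of E

Answer: E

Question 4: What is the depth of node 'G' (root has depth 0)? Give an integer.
Answer: 1

Derivation:
Path from root to G: H -> G
Depth = number of edges = 1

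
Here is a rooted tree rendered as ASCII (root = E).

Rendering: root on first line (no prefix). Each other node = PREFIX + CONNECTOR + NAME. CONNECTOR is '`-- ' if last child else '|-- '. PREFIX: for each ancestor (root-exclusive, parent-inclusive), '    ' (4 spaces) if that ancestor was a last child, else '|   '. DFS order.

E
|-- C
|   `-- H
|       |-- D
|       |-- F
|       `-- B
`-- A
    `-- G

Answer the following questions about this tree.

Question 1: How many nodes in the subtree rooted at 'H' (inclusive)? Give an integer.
Answer: 4

Derivation:
Subtree rooted at H contains: B, D, F, H
Count = 4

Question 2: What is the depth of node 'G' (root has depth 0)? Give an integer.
Answer: 2

Derivation:
Path from root to G: E -> A -> G
Depth = number of edges = 2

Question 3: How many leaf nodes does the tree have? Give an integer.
Answer: 4

Derivation:
Leaves (nodes with no children): B, D, F, G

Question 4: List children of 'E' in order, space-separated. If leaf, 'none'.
Node E's children (from adjacency): C, A

Answer: C A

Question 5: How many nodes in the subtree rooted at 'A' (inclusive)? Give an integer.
Subtree rooted at A contains: A, G
Count = 2

Answer: 2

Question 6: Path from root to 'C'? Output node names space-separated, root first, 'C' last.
Answer: E C

Derivation:
Walk down from root: E -> C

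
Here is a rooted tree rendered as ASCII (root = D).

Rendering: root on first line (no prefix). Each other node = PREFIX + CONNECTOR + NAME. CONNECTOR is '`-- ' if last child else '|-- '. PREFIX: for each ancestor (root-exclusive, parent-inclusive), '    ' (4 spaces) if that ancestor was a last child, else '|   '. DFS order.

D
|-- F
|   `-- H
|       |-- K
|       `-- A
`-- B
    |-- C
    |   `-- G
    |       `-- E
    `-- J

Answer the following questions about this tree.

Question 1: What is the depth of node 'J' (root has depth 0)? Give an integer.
Answer: 2

Derivation:
Path from root to J: D -> B -> J
Depth = number of edges = 2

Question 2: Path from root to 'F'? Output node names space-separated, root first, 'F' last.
Walk down from root: D -> F

Answer: D F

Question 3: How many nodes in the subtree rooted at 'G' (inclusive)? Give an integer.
Subtree rooted at G contains: E, G
Count = 2

Answer: 2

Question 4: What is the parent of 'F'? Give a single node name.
Answer: D

Derivation:
Scan adjacency: F appears as child of D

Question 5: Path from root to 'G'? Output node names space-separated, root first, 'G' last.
Walk down from root: D -> B -> C -> G

Answer: D B C G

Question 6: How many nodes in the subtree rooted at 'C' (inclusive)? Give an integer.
Answer: 3

Derivation:
Subtree rooted at C contains: C, E, G
Count = 3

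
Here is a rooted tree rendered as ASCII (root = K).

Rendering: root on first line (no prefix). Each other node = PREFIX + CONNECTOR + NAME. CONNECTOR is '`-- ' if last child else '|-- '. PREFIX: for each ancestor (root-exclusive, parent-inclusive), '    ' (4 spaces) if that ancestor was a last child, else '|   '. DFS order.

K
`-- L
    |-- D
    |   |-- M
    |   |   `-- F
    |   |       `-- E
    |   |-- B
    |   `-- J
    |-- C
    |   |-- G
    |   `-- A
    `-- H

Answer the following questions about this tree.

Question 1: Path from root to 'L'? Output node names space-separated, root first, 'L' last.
Walk down from root: K -> L

Answer: K L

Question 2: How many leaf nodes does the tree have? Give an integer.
Answer: 6

Derivation:
Leaves (nodes with no children): A, B, E, G, H, J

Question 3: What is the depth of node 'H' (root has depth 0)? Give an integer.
Answer: 2

Derivation:
Path from root to H: K -> L -> H
Depth = number of edges = 2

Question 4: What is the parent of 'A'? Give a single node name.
Answer: C

Derivation:
Scan adjacency: A appears as child of C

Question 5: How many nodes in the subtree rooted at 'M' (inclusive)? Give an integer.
Subtree rooted at M contains: E, F, M
Count = 3

Answer: 3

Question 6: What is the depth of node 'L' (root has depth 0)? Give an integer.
Answer: 1

Derivation:
Path from root to L: K -> L
Depth = number of edges = 1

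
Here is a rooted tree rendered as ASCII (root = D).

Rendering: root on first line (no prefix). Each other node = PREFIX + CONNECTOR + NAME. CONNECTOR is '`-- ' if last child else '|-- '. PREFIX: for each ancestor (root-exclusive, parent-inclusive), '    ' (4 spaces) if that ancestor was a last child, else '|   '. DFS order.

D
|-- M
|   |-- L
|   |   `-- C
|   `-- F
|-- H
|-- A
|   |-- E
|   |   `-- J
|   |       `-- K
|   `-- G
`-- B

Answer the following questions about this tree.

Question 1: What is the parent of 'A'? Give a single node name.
Answer: D

Derivation:
Scan adjacency: A appears as child of D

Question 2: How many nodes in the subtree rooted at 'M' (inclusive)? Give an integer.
Subtree rooted at M contains: C, F, L, M
Count = 4

Answer: 4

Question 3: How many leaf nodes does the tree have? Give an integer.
Answer: 6

Derivation:
Leaves (nodes with no children): B, C, F, G, H, K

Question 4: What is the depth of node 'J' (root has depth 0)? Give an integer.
Answer: 3

Derivation:
Path from root to J: D -> A -> E -> J
Depth = number of edges = 3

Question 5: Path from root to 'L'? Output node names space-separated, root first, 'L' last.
Walk down from root: D -> M -> L

Answer: D M L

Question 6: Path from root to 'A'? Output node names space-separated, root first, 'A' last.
Answer: D A

Derivation:
Walk down from root: D -> A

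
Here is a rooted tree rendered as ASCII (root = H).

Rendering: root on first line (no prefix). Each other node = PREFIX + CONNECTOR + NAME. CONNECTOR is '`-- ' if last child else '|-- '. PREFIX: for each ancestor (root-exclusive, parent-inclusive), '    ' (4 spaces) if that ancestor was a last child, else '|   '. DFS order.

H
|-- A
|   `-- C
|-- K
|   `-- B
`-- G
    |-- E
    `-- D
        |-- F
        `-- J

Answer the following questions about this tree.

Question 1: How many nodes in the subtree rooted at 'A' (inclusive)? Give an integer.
Answer: 2

Derivation:
Subtree rooted at A contains: A, C
Count = 2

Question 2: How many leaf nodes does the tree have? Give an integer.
Leaves (nodes with no children): B, C, E, F, J

Answer: 5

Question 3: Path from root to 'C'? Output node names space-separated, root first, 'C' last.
Answer: H A C

Derivation:
Walk down from root: H -> A -> C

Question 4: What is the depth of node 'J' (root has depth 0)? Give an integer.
Path from root to J: H -> G -> D -> J
Depth = number of edges = 3

Answer: 3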